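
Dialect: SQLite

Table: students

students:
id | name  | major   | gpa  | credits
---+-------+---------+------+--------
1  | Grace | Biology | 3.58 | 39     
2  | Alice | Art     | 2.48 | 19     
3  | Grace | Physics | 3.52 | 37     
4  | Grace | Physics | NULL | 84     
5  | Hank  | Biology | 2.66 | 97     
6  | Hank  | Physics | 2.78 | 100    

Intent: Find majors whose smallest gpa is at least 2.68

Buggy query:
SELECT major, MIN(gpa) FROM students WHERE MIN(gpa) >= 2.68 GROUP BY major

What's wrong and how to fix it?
Bug: Aggregates like MIN are computed per group after WHERE runs

Fix: Replace WHERE with HAVING after the GROUP BY

Corrected query:
SELECT major, MIN(gpa) FROM students GROUP BY major HAVING MIN(gpa) >= 2.68

Result:
major   | MIN(gpa)
--------+---------
Physics | 2.78    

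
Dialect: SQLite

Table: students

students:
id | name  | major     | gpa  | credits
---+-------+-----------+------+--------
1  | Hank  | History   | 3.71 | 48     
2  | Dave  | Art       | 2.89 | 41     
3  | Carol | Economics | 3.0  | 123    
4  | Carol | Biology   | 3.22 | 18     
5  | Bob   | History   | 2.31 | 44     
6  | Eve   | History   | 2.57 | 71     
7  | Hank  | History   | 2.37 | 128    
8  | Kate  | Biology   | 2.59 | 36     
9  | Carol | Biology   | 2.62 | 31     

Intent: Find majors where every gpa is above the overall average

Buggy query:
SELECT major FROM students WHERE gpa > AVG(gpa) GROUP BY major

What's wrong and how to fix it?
Bug: AVG() is an aggregate; it can't sit directly in WHERE

Fix: Compute the overall average in a scalar subquery and compare each group's MIN against it in HAVING

Corrected query:
SELECT major FROM students GROUP BY major HAVING MIN(gpa) > (SELECT AVG(gpa) FROM students)

Result:
major    
---------
Art      
Economics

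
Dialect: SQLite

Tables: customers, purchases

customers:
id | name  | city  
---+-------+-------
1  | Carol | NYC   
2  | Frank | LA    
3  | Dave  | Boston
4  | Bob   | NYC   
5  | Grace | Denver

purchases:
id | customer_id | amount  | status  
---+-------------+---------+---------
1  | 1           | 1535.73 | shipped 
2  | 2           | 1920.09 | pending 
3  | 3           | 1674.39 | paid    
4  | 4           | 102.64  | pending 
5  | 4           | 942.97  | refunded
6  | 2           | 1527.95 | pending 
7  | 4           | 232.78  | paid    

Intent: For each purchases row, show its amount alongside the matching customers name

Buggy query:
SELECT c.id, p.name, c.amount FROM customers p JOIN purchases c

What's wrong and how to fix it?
Bug: Missing join condition: each purchases row is matched to all customers rows instead of just its own

Fix: Add ON c.customer_id = p.id to the JOIN

Corrected query:
SELECT c.id, p.name, c.amount FROM customers p JOIN purchases c ON c.customer_id = p.id

Result:
id | name  | amount 
---+-------+--------
1  | Carol | 1535.73
2  | Frank | 1920.09
3  | Dave  | 1674.39
4  | Bob   | 102.64 
5  | Bob   | 942.97 
6  | Frank | 1527.95
7  | Bob   | 232.78 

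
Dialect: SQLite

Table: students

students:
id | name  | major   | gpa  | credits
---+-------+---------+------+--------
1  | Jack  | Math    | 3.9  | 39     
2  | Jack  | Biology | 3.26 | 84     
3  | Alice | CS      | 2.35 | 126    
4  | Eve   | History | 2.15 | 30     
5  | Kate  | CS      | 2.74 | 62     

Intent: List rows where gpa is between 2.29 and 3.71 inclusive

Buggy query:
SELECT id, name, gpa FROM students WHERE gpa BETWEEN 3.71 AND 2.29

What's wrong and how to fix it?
Bug: BETWEEN expects the lower bound first; with 3.71 AND 2.29 the range is empty

Fix: Swap the bounds so the smaller value comes first

Corrected query:
SELECT id, name, gpa FROM students WHERE gpa BETWEEN 2.29 AND 3.71

Result:
id | name  | gpa 
---+-------+-----
2  | Jack  | 3.26
3  | Alice | 2.35
5  | Kate  | 2.74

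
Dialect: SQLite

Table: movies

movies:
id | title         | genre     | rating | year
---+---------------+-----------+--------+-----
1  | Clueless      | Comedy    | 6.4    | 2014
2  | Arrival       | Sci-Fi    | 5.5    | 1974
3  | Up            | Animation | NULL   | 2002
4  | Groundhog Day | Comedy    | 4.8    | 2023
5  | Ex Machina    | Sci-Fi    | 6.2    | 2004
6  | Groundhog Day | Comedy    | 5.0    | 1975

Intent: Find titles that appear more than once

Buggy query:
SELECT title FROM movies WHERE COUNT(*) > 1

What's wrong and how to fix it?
Bug: WHERE can't reference COUNT(*); aggregates are computed after WHERE

Fix: GROUP BY title, then filter groups with HAVING COUNT(*) > 1

Corrected query:
SELECT title FROM movies GROUP BY title HAVING COUNT(*) > 1

Result:
title        
-------------
Groundhog Day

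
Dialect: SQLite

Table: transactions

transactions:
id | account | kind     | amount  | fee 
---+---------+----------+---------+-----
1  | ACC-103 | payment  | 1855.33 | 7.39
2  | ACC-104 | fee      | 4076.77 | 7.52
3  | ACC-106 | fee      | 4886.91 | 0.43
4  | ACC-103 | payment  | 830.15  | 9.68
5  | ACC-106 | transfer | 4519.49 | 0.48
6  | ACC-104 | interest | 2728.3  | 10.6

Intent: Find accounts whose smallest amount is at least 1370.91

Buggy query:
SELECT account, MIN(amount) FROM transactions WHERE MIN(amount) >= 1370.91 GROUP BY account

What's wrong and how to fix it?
Bug: Aggregates like MIN are computed per group after WHERE runs

Fix: Use HAVING for the per-group MIN condition

Corrected query:
SELECT account, MIN(amount) FROM transactions GROUP BY account HAVING MIN(amount) >= 1370.91

Result:
account | MIN(amount)
--------+------------
ACC-104 | 2728.3     
ACC-106 | 4519.49    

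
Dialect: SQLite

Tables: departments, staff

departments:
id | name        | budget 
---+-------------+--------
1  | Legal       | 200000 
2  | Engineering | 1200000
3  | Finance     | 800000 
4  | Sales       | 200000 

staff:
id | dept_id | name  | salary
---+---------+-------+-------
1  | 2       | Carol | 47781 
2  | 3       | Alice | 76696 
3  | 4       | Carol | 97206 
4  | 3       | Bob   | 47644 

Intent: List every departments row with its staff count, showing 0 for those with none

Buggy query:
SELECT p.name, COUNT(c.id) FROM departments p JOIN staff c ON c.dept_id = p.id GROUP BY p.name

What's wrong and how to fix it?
Bug: An inner join excludes parents with zero children

Fix: Use LEFT JOIN so parents without children still appear (COUNT(c.id) gives 0)

Corrected query:
SELECT p.name, COUNT(c.id) FROM departments p LEFT JOIN staff c ON c.dept_id = p.id GROUP BY p.name

Result:
name        | COUNT(c.id)
------------+------------
Engineering | 1          
Finance     | 2          
Legal       | 0          
Sales       | 1          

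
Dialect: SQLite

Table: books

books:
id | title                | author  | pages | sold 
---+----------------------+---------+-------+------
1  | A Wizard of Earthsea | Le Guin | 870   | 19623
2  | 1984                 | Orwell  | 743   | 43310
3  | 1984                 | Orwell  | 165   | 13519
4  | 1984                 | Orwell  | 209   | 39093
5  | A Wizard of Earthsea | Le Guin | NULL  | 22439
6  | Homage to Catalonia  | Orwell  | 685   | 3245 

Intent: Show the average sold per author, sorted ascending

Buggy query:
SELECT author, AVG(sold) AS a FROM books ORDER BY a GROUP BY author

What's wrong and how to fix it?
Bug: GROUP BY must precede ORDER BY

Fix: Move ORDER BY to the end, after GROUP BY

Corrected query:
SELECT author, AVG(sold) AS a FROM books GROUP BY author ORDER BY a

Result:
author  | a       
--------+---------
Le Guin | 21031   
Orwell  | 24791.75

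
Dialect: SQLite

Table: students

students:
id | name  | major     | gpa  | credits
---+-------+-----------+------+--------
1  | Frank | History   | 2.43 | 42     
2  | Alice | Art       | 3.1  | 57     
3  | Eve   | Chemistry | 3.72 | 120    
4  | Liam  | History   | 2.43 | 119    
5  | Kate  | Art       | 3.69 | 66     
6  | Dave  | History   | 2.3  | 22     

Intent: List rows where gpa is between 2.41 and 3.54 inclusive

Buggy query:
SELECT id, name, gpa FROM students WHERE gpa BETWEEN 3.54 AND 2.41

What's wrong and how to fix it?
Bug: The bounds are reversed; BETWEEN a AND b requires a <= b to match anything

Fix: Write BETWEEN 2.41 AND 3.54

Corrected query:
SELECT id, name, gpa FROM students WHERE gpa BETWEEN 2.41 AND 3.54

Result:
id | name  | gpa 
---+-------+-----
1  | Frank | 2.43
2  | Alice | 3.1 
4  | Liam  | 2.43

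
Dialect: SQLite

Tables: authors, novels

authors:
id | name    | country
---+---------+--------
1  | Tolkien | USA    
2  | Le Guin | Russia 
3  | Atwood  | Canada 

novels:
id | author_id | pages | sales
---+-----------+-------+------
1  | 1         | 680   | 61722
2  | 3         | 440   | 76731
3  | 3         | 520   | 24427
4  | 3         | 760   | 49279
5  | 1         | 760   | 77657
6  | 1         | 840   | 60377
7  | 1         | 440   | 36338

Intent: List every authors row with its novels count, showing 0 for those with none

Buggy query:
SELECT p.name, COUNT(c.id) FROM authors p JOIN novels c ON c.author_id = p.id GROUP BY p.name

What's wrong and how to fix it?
Bug: An inner join excludes parents with zero children

Fix: Switch to LEFT JOIN to retain unmatched parent rows

Corrected query:
SELECT p.name, COUNT(c.id) FROM authors p LEFT JOIN novels c ON c.author_id = p.id GROUP BY p.name

Result:
name    | COUNT(c.id)
--------+------------
Atwood  | 3          
Le Guin | 0          
Tolkien | 4          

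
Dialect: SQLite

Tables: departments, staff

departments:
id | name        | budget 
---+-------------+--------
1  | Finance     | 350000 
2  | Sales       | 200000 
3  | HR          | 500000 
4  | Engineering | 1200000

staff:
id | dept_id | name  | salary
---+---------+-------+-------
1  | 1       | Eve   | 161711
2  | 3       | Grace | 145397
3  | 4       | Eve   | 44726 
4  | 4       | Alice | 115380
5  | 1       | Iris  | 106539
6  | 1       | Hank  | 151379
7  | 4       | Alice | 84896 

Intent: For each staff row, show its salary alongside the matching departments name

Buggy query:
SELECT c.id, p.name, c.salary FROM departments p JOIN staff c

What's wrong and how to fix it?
Bug: Missing join condition: each staff row is matched to all departments rows instead of just its own

Fix: Specify the join condition linking the foreign key to the parent id

Corrected query:
SELECT c.id, p.name, c.salary FROM departments p JOIN staff c ON c.dept_id = p.id

Result:
id | name        | salary
---+-------------+-------
1  | Finance     | 161711
2  | HR          | 145397
3  | Engineering | 44726 
4  | Engineering | 115380
5  | Finance     | 106539
6  | Finance     | 151379
7  | Engineering | 84896 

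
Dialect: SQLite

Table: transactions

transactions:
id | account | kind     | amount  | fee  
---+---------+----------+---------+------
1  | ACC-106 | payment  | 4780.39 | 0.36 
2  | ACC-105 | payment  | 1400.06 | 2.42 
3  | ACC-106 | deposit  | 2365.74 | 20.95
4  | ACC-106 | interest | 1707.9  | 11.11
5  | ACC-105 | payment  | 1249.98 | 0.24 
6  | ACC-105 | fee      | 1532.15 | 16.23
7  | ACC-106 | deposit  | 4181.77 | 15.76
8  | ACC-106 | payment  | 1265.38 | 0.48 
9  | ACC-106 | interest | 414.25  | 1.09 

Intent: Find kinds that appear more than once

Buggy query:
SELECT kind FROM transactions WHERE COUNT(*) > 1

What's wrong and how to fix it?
Bug: COUNT(*) is an aggregate and cannot be used in WHERE

Fix: GROUP BY kind, then filter groups with HAVING COUNT(*) > 1

Corrected query:
SELECT kind FROM transactions GROUP BY kind HAVING COUNT(*) > 1

Result:
kind    
--------
deposit 
interest
payment 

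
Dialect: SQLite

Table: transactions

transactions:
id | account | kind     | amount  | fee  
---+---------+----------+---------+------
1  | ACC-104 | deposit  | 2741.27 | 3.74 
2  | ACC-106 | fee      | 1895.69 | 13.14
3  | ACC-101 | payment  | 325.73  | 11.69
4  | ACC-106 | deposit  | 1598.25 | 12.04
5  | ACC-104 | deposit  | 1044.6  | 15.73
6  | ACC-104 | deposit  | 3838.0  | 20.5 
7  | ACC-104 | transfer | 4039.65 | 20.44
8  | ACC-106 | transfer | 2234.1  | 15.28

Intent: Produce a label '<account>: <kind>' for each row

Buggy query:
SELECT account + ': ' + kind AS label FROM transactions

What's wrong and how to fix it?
Bug: SQLite uses || for string concatenation; + coerces text to numbers (yielding 0)

Fix: Use the || operator for string concatenation

Corrected query:
SELECT account || ': ' || kind AS label FROM transactions

Result:
label            
-----------------
ACC-104: deposit 
ACC-106: fee     
ACC-101: payment 
ACC-106: deposit 
ACC-104: deposit 
ACC-104: deposit 
ACC-104: transfer
ACC-106: transfer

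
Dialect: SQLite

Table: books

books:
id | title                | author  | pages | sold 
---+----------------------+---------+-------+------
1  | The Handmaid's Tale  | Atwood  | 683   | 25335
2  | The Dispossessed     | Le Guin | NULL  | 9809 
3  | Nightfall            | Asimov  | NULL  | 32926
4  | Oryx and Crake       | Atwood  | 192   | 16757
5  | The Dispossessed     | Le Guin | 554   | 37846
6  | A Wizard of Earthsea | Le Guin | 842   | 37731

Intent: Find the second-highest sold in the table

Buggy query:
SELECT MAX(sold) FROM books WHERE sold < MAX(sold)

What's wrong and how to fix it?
Bug: MAX(sold) on the right of the comparison is an aggregate-in-WHERE error

Fix: Compute the overall MAX in a subquery, then take MAX of rows below it

Corrected query:
SELECT MAX(sold) FROM books WHERE sold < (SELECT MAX(sold) FROM books)

Result:
MAX(sold)
---------
37731    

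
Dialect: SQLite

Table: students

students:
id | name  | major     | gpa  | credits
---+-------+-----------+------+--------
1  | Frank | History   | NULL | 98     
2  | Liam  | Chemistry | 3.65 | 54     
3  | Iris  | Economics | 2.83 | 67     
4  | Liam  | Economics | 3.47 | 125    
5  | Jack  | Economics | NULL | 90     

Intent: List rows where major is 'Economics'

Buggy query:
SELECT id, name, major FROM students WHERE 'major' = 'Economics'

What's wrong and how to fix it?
Bug: 'major' in single quotes is a string literal, not the column; the comparison is literal-vs-literal and never true

Fix: Remove the quotes around the column name (or use double quotes for an identifier)

Corrected query:
SELECT id, name, major FROM students WHERE major = 'Economics'

Result:
id | name | major    
---+------+----------
3  | Iris | Economics
4  | Liam | Economics
5  | Jack | Economics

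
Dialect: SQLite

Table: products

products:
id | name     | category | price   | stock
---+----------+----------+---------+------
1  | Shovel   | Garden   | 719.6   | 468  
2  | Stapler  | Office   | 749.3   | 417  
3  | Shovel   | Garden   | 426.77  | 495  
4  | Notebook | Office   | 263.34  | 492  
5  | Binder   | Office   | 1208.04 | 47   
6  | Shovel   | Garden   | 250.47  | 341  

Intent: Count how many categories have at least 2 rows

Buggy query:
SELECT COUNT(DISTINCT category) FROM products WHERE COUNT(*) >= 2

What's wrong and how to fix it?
Bug: COUNT(*) cannot appear in WHERE; the per-group count doesn't exist yet

Fix: Use a subquery that GROUPs and filters with HAVING, then count its rows

Corrected query:
SELECT COUNT(*) FROM (SELECT category FROM products GROUP BY category HAVING COUNT(*) >= 2)

Result:
COUNT(*)
--------
2       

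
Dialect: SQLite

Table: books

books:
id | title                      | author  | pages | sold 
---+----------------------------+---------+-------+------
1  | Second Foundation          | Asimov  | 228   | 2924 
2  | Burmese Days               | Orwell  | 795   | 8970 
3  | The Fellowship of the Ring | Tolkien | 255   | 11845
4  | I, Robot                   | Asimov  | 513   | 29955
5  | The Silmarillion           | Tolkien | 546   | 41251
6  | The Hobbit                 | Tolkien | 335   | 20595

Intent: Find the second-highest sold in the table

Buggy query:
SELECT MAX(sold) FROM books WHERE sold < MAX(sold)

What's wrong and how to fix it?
Bug: The inner MAX is an aggregate inside WHERE, which is not allowed

Fix: Compute the overall MAX in a subquery, then take MAX of rows below it

Corrected query:
SELECT MAX(sold) FROM books WHERE sold < (SELECT MAX(sold) FROM books)

Result:
MAX(sold)
---------
29955    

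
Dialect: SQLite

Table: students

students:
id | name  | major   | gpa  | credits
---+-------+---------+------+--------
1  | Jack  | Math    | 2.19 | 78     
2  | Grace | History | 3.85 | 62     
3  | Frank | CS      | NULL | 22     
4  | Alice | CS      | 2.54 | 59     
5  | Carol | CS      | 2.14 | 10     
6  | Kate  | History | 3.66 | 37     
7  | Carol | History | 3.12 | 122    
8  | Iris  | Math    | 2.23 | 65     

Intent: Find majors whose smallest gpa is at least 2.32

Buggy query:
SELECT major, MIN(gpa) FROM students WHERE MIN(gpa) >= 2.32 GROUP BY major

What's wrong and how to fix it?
Bug: Aggregates like MIN are computed per group after WHERE runs

Fix: Use HAVING for the per-group MIN condition

Corrected query:
SELECT major, MIN(gpa) FROM students GROUP BY major HAVING MIN(gpa) >= 2.32

Result:
major   | MIN(gpa)
--------+---------
History | 3.12    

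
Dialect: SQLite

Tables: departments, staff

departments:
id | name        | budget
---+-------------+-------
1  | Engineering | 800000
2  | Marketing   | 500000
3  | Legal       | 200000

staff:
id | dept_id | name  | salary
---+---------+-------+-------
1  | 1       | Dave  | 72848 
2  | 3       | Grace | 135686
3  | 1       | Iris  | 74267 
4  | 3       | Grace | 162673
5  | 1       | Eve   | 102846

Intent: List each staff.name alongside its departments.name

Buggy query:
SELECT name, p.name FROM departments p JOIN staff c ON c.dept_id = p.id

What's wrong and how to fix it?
Bug: Both tables have a 'name' column; the unqualified reference is ambiguous

Fix: Qualify the column with its table alias (c.name)

Corrected query:
SELECT c.name, p.name FROM departments p JOIN staff c ON c.dept_id = p.id

Result:
name  | name       
------+------------
Dave  | Engineering
Grace | Legal      
Iris  | Engineering
Grace | Legal      
Eve   | Engineering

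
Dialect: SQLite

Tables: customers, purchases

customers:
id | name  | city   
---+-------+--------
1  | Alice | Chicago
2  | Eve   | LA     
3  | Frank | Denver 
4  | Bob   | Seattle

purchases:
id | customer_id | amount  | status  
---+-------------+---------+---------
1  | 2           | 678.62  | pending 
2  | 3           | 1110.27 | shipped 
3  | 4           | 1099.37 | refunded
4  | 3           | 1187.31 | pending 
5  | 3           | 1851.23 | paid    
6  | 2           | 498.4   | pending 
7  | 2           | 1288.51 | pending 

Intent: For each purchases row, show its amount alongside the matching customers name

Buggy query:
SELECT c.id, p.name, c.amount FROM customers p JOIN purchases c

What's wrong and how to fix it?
Bug: JOIN with no ON clause produces a cartesian product; every purchases row pairs with every customers row

Fix: Add ON c.customer_id = p.id to the JOIN

Corrected query:
SELECT c.id, p.name, c.amount FROM customers p JOIN purchases c ON c.customer_id = p.id

Result:
id | name  | amount 
---+-------+--------
1  | Eve   | 678.62 
2  | Frank | 1110.27
3  | Bob   | 1099.37
4  | Frank | 1187.31
5  | Frank | 1851.23
6  | Eve   | 498.4  
7  | Eve   | 1288.51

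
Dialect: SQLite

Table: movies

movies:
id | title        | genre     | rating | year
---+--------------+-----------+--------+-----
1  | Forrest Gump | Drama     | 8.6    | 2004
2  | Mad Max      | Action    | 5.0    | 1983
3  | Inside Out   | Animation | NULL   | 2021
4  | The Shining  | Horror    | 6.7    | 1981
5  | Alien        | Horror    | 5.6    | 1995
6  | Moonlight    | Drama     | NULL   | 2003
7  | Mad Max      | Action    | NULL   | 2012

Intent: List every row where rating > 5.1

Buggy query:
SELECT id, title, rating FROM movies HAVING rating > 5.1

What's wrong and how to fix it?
Bug: This is a non-aggregate query (no GROUP BY, no aggregates), so in SQLite the HAVING clause is invalid here; a row-level condition belongs in WHERE

Fix: Use WHERE for row-level filtering

Corrected query:
SELECT id, title, rating FROM movies WHERE rating > 5.1

Result:
id | title        | rating
---+--------------+-------
1  | Forrest Gump | 8.6   
4  | The Shining  | 6.7   
5  | Alien        | 5.6   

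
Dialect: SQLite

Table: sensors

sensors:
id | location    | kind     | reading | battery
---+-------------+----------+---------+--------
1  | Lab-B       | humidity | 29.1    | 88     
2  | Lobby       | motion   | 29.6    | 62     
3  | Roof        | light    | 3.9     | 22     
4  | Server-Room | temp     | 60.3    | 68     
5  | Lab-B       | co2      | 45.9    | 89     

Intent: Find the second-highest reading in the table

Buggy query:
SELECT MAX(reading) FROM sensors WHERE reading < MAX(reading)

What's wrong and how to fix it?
Bug: The inner MAX is an aggregate inside WHERE, which is not allowed

Fix: Put the inner MAX in a scalar subquery

Corrected query:
SELECT MAX(reading) FROM sensors WHERE reading < (SELECT MAX(reading) FROM sensors)

Result:
MAX(reading)
------------
45.9        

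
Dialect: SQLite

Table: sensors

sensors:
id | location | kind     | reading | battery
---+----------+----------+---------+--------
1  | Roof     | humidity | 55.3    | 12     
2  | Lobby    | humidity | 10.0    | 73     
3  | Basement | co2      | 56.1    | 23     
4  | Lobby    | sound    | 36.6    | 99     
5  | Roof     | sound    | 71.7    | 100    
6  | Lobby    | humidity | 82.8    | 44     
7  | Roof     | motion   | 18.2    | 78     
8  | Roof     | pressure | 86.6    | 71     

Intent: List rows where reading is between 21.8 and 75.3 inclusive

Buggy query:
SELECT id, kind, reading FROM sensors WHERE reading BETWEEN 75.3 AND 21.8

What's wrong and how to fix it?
Bug: BETWEEN expects the lower bound first; with 75.3 AND 21.8 the range is empty

Fix: Swap the bounds so the smaller value comes first

Corrected query:
SELECT id, kind, reading FROM sensors WHERE reading BETWEEN 21.8 AND 75.3

Result:
id | kind     | reading
---+----------+--------
1  | humidity | 55.3   
3  | co2      | 56.1   
4  | sound    | 36.6   
5  | sound    | 71.7   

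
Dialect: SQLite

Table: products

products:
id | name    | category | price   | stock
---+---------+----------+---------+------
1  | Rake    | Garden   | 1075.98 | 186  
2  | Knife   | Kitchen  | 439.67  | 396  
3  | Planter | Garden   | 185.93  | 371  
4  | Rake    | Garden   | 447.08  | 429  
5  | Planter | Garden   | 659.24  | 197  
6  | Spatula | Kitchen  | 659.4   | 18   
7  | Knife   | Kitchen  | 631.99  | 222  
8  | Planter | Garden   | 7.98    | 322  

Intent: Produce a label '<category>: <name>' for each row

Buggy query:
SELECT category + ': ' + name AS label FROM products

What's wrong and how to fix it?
Bug: SQLite uses || for string concatenation; + coerces text to numbers (yielding 0)

Fix: Use the || operator for string concatenation

Corrected query:
SELECT category || ': ' || name AS label FROM products

Result:
label           
----------------
Garden: Rake    
Kitchen: Knife  
Garden: Planter 
Garden: Rake    
Garden: Planter 
Kitchen: Spatula
Kitchen: Knife  
Garden: Planter 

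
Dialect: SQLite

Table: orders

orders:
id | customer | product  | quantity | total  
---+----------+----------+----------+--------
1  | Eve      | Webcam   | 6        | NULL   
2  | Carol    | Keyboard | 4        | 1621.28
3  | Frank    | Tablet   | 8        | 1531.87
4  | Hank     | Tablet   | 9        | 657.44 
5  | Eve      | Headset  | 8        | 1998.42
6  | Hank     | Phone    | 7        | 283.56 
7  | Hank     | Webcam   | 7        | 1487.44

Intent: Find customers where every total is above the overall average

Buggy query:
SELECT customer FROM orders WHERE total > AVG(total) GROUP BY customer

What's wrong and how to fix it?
Bug: WHERE evaluates per row before aggregation, so AVG() is unavailable

Fix: Compute the overall average in a scalar subquery and compare each group's MIN against it in HAVING

Corrected query:
SELECT customer FROM orders GROUP BY customer HAVING MIN(total) > (SELECT AVG(total) FROM orders)

Result:
customer
--------
Carol   
Eve     
Frank   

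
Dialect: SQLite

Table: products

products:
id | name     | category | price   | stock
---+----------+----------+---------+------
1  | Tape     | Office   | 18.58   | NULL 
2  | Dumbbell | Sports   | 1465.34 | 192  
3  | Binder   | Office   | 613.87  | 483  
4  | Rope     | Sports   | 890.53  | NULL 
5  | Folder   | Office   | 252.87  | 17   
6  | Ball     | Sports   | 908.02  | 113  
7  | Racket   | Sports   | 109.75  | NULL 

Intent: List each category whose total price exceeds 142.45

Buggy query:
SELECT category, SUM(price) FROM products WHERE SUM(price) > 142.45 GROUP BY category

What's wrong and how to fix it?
Bug: SUM(price) is an aggregate, but WHERE filters rows before aggregation

Fix: Use HAVING (which filters groups after aggregation) instead of WHERE

Corrected query:
SELECT category, SUM(price) FROM products GROUP BY category HAVING SUM(price) > 142.45

Result:
category | SUM(price)
---------+-----------
Office   | 885.32    
Sports   | 3373.64   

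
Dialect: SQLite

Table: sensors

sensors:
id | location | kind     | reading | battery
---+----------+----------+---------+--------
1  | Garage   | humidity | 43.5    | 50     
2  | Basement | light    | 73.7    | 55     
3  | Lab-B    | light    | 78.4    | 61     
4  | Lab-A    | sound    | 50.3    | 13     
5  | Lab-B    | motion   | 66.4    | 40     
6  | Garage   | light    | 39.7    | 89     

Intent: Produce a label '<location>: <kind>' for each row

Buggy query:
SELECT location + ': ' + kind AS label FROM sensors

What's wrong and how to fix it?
Bug: '+' is numeric addition; on text columns SQLite converts them to 0 instead of concatenating

Fix: Replace + with || to concatenate text

Corrected query:
SELECT location || ': ' || kind AS label FROM sensors

Result:
label           
----------------
Garage: humidity
Basement: light 
Lab-B: light    
Lab-A: sound    
Lab-B: motion   
Garage: light   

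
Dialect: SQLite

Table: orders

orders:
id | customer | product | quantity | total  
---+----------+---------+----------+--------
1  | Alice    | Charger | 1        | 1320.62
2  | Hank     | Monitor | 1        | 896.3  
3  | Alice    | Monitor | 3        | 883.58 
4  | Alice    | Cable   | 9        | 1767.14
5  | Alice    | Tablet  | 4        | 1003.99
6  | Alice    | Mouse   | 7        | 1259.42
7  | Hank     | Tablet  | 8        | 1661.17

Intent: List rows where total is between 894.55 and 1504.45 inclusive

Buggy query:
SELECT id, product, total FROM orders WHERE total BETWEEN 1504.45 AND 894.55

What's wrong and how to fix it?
Bug: BETWEEN expects the lower bound first; with 1504.45 AND 894.55 the range is empty

Fix: Swap the bounds so the smaller value comes first

Corrected query:
SELECT id, product, total FROM orders WHERE total BETWEEN 894.55 AND 1504.45

Result:
id | product | total  
---+---------+--------
1  | Charger | 1320.62
2  | Monitor | 896.3  
5  | Tablet  | 1003.99
6  | Mouse   | 1259.42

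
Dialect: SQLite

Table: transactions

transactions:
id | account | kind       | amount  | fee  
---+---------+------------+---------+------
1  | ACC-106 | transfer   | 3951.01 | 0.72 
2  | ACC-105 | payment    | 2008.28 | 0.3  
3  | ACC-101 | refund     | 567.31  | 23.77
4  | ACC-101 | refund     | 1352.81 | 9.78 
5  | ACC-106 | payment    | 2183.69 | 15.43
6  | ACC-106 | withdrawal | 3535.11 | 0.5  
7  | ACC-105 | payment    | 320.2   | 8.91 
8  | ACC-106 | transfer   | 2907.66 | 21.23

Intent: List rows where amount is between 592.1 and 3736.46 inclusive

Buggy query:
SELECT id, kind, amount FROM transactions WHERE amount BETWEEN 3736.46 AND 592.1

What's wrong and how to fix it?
Bug: BETWEEN expects the lower bound first; with 3736.46 AND 592.1 the range is empty

Fix: Write BETWEEN 592.1 AND 3736.46

Corrected query:
SELECT id, kind, amount FROM transactions WHERE amount BETWEEN 592.1 AND 3736.46

Result:
id | kind       | amount 
---+------------+--------
2  | payment    | 2008.28
4  | refund     | 1352.81
5  | payment    | 2183.69
6  | withdrawal | 3535.11
8  | transfer   | 2907.66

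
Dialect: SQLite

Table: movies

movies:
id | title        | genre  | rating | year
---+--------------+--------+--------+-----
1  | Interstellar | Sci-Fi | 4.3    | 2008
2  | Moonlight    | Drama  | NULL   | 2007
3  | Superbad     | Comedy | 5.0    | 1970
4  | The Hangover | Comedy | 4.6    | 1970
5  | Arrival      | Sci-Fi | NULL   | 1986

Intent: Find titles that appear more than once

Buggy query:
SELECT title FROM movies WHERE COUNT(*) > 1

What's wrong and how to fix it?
Bug: WHERE can't reference COUNT(*); aggregates are computed after WHERE

Fix: Group first, then use HAVING for the count condition

Corrected query:
SELECT title FROM movies GROUP BY title HAVING COUNT(*) > 1

Result:
(no rows)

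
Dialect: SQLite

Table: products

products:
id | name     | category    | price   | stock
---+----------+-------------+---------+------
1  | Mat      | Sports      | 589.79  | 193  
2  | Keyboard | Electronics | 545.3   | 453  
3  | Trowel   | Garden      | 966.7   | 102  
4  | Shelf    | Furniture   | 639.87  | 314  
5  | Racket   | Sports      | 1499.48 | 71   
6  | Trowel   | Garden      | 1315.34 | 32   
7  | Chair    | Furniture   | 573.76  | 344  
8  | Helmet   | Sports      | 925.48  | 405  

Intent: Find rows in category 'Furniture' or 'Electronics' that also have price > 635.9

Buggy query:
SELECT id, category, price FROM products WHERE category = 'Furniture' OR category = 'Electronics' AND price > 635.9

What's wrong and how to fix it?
Bug: Without parentheses, AND is evaluated before OR, so the price filter only applies to the 'Electronics' branch

Fix: Group the OR with parentheses (or use IN), then AND the threshold

Corrected query:
SELECT id, category, price FROM products WHERE (category = 'Furniture' OR category = 'Electronics') AND price > 635.9

Result:
id | category  | price 
---+-----------+-------
4  | Furniture | 639.87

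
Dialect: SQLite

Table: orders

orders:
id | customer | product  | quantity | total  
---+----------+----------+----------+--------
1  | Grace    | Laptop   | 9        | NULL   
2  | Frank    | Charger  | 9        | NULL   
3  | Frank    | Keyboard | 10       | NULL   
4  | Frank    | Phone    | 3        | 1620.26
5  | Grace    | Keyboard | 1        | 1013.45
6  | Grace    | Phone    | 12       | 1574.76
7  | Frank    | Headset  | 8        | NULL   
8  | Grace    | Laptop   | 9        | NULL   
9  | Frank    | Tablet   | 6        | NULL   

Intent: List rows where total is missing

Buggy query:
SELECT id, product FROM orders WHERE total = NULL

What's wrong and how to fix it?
Bug: Comparing to NULL with '=' never matches; NULL = NULL is unknown, not true

Fix: Use IS NULL to test for NULL

Corrected query:
SELECT id, product FROM orders WHERE total IS NULL

Result:
id | product 
---+---------
1  | Laptop  
2  | Charger 
3  | Keyboard
7  | Headset 
8  | Laptop  
9  | Tablet  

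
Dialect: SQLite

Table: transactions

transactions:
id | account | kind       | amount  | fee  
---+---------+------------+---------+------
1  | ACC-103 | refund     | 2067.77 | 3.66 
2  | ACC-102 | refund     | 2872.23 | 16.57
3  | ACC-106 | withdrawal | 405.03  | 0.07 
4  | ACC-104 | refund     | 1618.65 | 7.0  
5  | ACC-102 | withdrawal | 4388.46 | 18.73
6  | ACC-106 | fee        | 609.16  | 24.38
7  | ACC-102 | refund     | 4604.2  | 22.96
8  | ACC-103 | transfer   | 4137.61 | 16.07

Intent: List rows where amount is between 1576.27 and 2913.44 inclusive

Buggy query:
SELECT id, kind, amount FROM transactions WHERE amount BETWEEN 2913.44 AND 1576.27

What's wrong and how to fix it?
Bug: BETWEEN expects the lower bound first; with 2913.44 AND 1576.27 the range is empty

Fix: Write BETWEEN 1576.27 AND 2913.44

Corrected query:
SELECT id, kind, amount FROM transactions WHERE amount BETWEEN 1576.27 AND 2913.44

Result:
id | kind   | amount 
---+--------+--------
1  | refund | 2067.77
2  | refund | 2872.23
4  | refund | 1618.65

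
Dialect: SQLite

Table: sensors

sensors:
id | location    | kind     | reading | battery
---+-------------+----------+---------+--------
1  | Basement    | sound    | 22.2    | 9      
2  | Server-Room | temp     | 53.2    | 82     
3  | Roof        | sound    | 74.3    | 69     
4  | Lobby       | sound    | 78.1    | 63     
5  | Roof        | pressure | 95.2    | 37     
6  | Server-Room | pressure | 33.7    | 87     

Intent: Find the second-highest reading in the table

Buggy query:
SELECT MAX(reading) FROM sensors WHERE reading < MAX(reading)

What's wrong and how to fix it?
Bug: The inner MAX is an aggregate inside WHERE, which is not allowed

Fix: Compute the overall MAX in a subquery, then take MAX of rows below it

Corrected query:
SELECT MAX(reading) FROM sensors WHERE reading < (SELECT MAX(reading) FROM sensors)

Result:
MAX(reading)
------------
78.1        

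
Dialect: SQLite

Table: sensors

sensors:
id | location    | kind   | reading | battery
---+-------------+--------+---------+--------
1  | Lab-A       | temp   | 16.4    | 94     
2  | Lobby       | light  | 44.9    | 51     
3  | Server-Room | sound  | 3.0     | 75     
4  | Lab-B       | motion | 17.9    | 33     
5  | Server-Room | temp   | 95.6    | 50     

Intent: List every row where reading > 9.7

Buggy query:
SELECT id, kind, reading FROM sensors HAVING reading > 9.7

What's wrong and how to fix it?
Bug: HAVING filters the output of aggregation, but this query has no GROUP BY and no aggregate functions, so SQLite rejects it (HAVING clause on a non-aggregate query); the condition here is per row

Fix: Replace HAVING with WHERE since the condition applies to individual rows

Corrected query:
SELECT id, kind, reading FROM sensors WHERE reading > 9.7

Result:
id | kind   | reading
---+--------+--------
1  | temp   | 16.4   
2  | light  | 44.9   
4  | motion | 17.9   
5  | temp   | 95.6   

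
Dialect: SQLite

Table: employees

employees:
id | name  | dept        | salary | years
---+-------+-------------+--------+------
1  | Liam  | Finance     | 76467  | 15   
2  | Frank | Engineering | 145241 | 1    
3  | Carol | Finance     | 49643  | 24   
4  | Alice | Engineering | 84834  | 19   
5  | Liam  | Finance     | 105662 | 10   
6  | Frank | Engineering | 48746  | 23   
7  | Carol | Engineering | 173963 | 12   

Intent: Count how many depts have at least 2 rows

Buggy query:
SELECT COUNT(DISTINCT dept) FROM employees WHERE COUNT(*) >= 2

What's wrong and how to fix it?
Bug: WHERE filters individual rows, not groups, so a group-level COUNT is invalid there

Fix: Use a subquery that GROUPs and filters with HAVING, then count its rows

Corrected query:
SELECT COUNT(*) FROM (SELECT dept FROM employees GROUP BY dept HAVING COUNT(*) >= 2)

Result:
COUNT(*)
--------
2       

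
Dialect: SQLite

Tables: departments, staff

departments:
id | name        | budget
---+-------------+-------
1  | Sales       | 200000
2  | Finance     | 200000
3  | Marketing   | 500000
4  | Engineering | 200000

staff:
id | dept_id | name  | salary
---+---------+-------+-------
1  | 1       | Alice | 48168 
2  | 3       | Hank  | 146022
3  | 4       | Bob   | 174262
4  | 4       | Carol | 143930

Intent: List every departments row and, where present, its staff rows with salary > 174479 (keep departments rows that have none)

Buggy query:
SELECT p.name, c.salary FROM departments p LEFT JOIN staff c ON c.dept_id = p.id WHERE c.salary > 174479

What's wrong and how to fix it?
Bug: A WHERE condition on the right-hand table after LEFT JOIN drops unmatched parents

Fix: Move the right-table condition into the ON clause so unmatched parents are kept

Corrected query:
SELECT p.name, c.salary FROM departments p LEFT JOIN staff c ON c.dept_id = p.id AND c.salary > 174479

Result:
name        | salary
------------+-------
Sales       | NULL  
Finance     | NULL  
Marketing   | NULL  
Engineering | NULL  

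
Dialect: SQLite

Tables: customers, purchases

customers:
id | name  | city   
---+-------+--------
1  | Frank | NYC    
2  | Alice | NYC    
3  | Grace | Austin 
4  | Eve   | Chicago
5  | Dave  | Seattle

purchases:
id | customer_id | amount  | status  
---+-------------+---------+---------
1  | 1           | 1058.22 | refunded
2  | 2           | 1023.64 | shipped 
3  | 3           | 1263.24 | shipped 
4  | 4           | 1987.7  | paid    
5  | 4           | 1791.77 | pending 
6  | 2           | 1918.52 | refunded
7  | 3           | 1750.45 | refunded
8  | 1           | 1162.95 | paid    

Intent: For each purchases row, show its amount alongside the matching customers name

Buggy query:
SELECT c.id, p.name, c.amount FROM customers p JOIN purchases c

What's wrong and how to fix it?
Bug: Missing join condition: each purchases row is matched to all customers rows instead of just its own

Fix: Specify the join condition linking the foreign key to the parent id

Corrected query:
SELECT c.id, p.name, c.amount FROM customers p JOIN purchases c ON c.customer_id = p.id

Result:
id | name  | amount 
---+-------+--------
1  | Frank | 1058.22
2  | Alice | 1023.64
3  | Grace | 1263.24
4  | Eve   | 1987.7 
5  | Eve   | 1791.77
6  | Alice | 1918.52
7  | Grace | 1750.45
8  | Frank | 1162.95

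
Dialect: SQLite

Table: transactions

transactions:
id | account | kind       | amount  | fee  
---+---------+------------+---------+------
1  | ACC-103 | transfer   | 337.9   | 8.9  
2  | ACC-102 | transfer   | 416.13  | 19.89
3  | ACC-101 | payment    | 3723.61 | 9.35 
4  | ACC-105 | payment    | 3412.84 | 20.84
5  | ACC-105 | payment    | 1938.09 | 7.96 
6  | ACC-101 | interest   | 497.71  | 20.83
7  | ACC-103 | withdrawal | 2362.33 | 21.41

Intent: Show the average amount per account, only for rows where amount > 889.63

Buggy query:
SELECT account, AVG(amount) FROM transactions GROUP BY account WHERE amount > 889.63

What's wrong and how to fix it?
Bug: Row-level WHERE must come before GROUP BY in the clause order

Fix: Place WHERE between FROM and GROUP BY

Corrected query:
SELECT account, AVG(amount) FROM transactions WHERE amount > 889.63 GROUP BY account

Result:
account | AVG(amount)
--------+------------
ACC-101 | 3723.61    
ACC-103 | 2362.33    
ACC-105 | 2675.465   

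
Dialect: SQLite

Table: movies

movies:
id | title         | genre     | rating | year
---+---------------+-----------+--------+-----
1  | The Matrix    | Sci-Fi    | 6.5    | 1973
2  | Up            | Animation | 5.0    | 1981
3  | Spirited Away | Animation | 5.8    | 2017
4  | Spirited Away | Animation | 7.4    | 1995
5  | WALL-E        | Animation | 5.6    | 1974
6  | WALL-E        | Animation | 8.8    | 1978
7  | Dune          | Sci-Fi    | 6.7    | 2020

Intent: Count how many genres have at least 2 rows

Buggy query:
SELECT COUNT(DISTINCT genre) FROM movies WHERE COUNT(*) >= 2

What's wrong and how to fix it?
Bug: WHERE filters individual rows, not groups, so a group-level COUNT is invalid there

Fix: Use a subquery that GROUPs and filters with HAVING, then count its rows

Corrected query:
SELECT COUNT(*) FROM (SELECT genre FROM movies GROUP BY genre HAVING COUNT(*) >= 2)

Result:
COUNT(*)
--------
2       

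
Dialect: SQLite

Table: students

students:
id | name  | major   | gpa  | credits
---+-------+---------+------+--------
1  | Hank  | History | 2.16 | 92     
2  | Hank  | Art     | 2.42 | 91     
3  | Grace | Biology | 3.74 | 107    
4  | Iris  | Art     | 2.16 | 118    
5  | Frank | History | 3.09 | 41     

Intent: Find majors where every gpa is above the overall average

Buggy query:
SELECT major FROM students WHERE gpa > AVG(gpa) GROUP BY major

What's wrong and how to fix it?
Bug: AVG() is an aggregate; it can't sit directly in WHERE

Fix: Compute the overall average in a scalar subquery and compare each group's MIN against it in HAVING

Corrected query:
SELECT major FROM students GROUP BY major HAVING MIN(gpa) > (SELECT AVG(gpa) FROM students)

Result:
major  
-------
Biology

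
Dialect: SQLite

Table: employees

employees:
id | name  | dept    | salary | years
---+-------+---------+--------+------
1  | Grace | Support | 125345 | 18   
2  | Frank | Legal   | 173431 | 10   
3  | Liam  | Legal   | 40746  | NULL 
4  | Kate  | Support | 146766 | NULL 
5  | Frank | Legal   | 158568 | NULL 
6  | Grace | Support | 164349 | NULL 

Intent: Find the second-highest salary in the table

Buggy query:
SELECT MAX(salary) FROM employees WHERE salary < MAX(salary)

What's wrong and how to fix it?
Bug: MAX(salary) on the right of the comparison is an aggregate-in-WHERE error

Fix: Put the inner MAX in a scalar subquery

Corrected query:
SELECT MAX(salary) FROM employees WHERE salary < (SELECT MAX(salary) FROM employees)

Result:
MAX(salary)
-----------
164349     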